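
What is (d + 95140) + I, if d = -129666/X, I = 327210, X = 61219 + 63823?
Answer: 26405679517/62521 ≈ 4.2235e+5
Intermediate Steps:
X = 125042
d = -64833/62521 (d = -129666/125042 = -129666*1/125042 = -64833/62521 ≈ -1.0370)
(d + 95140) + I = (-64833/62521 + 95140) + 327210 = 5948183107/62521 + 327210 = 26405679517/62521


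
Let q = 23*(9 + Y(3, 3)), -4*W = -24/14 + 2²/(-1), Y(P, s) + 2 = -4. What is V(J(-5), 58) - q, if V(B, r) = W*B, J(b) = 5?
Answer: -433/7 ≈ -61.857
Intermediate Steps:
Y(P, s) = -6 (Y(P, s) = -2 - 4 = -6)
W = 10/7 (W = -(-24/14 + 2²/(-1))/4 = -(-24*1/14 + 4*(-1))/4 = -(-12/7 - 4)/4 = -¼*(-40/7) = 10/7 ≈ 1.4286)
V(B, r) = 10*B/7
q = 69 (q = 23*(9 - 6) = 23*3 = 69)
V(J(-5), 58) - q = (10/7)*5 - 1*69 = 50/7 - 69 = -433/7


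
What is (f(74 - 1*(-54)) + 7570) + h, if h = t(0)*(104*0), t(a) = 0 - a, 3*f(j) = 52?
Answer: 22762/3 ≈ 7587.3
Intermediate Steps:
f(j) = 52/3 (f(j) = (⅓)*52 = 52/3)
t(a) = -a
h = 0 (h = (-1*0)*(104*0) = 0*0 = 0)
(f(74 - 1*(-54)) + 7570) + h = (52/3 + 7570) + 0 = 22762/3 + 0 = 22762/3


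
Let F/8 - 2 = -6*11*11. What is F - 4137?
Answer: -9929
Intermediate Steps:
F = -5792 (F = 16 + 8*(-6*11*11) = 16 + 8*(-66*11) = 16 + 8*(-726) = 16 - 5808 = -5792)
F - 4137 = -5792 - 4137 = -9929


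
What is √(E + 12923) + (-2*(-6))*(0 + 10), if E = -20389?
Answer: 120 + I*√7466 ≈ 120.0 + 86.406*I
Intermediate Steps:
√(E + 12923) + (-2*(-6))*(0 + 10) = √(-20389 + 12923) + (-2*(-6))*(0 + 10) = √(-7466) + 12*10 = I*√7466 + 120 = 120 + I*√7466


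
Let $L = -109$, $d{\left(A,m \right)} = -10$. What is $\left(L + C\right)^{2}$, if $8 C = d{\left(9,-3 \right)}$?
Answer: $\frac{194481}{16} \approx 12155.0$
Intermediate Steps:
$C = - \frac{5}{4}$ ($C = \frac{1}{8} \left(-10\right) = - \frac{5}{4} \approx -1.25$)
$\left(L + C\right)^{2} = \left(-109 - \frac{5}{4}\right)^{2} = \left(- \frac{441}{4}\right)^{2} = \frac{194481}{16}$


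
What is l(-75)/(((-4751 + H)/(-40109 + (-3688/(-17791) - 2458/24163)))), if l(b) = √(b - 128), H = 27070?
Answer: -17242169285831*I*√203/9594579500627 ≈ -25.604*I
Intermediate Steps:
l(b) = √(-128 + b)
l(-75)/(((-4751 + H)/(-40109 + (-3688/(-17791) - 2458/24163)))) = √(-128 - 75)/(((-4751 + 27070)/(-40109 + (-3688/(-17791) - 2458/24163)))) = √(-203)/((22319/(-40109 + (-3688*(-1/17791) - 2458*1/24163)))) = (I*√203)/((22319/(-40109 + (3688/17791 - 2458/24163)))) = (I*√203)/((22319/(-40109 + 45382866/429883933))) = (I*√203)/((22319/(-17242169285831/429883933))) = (I*√203)/((22319*(-429883933/17242169285831))) = (I*√203)/(-9594579500627/17242169285831) = (I*√203)*(-17242169285831/9594579500627) = -17242169285831*I*√203/9594579500627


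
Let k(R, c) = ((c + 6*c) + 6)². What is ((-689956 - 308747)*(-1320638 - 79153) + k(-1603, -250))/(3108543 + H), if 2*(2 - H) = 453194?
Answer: 1397978512609/2881948 ≈ 4.8508e+5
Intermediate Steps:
H = -226595 (H = 2 - ½*453194 = 2 - 226597 = -226595)
k(R, c) = (6 + 7*c)² (k(R, c) = (7*c + 6)² = (6 + 7*c)²)
((-689956 - 308747)*(-1320638 - 79153) + k(-1603, -250))/(3108543 + H) = ((-689956 - 308747)*(-1320638 - 79153) + (6 + 7*(-250))²)/(3108543 - 226595) = (-998703*(-1399791) + (6 - 1750)²)/2881948 = (1397975471073 + (-1744)²)*(1/2881948) = (1397975471073 + 3041536)*(1/2881948) = 1397978512609*(1/2881948) = 1397978512609/2881948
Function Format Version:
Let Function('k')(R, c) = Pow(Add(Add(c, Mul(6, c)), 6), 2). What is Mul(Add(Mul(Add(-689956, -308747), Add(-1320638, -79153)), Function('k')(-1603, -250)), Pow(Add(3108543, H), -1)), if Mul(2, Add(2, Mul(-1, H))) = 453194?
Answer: Rational(1397978512609, 2881948) ≈ 4.8508e+5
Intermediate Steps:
H = -226595 (H = Add(2, Mul(Rational(-1, 2), 453194)) = Add(2, -226597) = -226595)
Function('k')(R, c) = Pow(Add(6, Mul(7, c)), 2) (Function('k')(R, c) = Pow(Add(Mul(7, c), 6), 2) = Pow(Add(6, Mul(7, c)), 2))
Mul(Add(Mul(Add(-689956, -308747), Add(-1320638, -79153)), Function('k')(-1603, -250)), Pow(Add(3108543, H), -1)) = Mul(Add(Mul(Add(-689956, -308747), Add(-1320638, -79153)), Pow(Add(6, Mul(7, -250)), 2)), Pow(Add(3108543, -226595), -1)) = Mul(Add(Mul(-998703, -1399791), Pow(Add(6, -1750), 2)), Pow(2881948, -1)) = Mul(Add(1397975471073, Pow(-1744, 2)), Rational(1, 2881948)) = Mul(Add(1397975471073, 3041536), Rational(1, 2881948)) = Mul(1397978512609, Rational(1, 2881948)) = Rational(1397978512609, 2881948)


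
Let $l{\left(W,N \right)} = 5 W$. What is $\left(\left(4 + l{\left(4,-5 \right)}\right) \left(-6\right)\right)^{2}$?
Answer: $20736$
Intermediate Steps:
$\left(\left(4 + l{\left(4,-5 \right)}\right) \left(-6\right)\right)^{2} = \left(\left(4 + 5 \cdot 4\right) \left(-6\right)\right)^{2} = \left(\left(4 + 20\right) \left(-6\right)\right)^{2} = \left(24 \left(-6\right)\right)^{2} = \left(-144\right)^{2} = 20736$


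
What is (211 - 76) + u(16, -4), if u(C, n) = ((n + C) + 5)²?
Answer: 424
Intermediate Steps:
u(C, n) = (5 + C + n)² (u(C, n) = ((C + n) + 5)² = (5 + C + n)²)
(211 - 76) + u(16, -4) = (211 - 76) + (5 + 16 - 4)² = 135 + 17² = 135 + 289 = 424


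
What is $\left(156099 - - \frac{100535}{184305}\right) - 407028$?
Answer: $- \frac{9249473762}{36861} \approx -2.5093 \cdot 10^{5}$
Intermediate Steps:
$\left(156099 - - \frac{100535}{184305}\right) - 407028 = \left(156099 - \left(-100535\right) \frac{1}{184305}\right) - 407028 = \left(156099 - - \frac{20107}{36861}\right) - 407028 = \left(156099 + \frac{20107}{36861}\right) - 407028 = \frac{5753985346}{36861} - 407028 = - \frac{9249473762}{36861}$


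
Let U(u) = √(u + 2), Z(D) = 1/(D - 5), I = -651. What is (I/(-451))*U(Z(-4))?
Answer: 217*√17/451 ≈ 1.9838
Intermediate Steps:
Z(D) = 1/(-5 + D)
U(u) = √(2 + u)
(I/(-451))*U(Z(-4)) = (-651/(-451))*√(2 + 1/(-5 - 4)) = (-651*(-1/451))*√(2 + 1/(-9)) = 651*√(2 - ⅑)/451 = 651*√(17/9)/451 = 651*(√17/3)/451 = 217*√17/451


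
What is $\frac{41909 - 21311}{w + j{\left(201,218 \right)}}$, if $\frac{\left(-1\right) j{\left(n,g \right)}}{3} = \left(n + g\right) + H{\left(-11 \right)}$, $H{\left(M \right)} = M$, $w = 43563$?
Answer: $\frac{6866}{14113} \approx 0.4865$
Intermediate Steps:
$j{\left(n,g \right)} = 33 - 3 g - 3 n$ ($j{\left(n,g \right)} = - 3 \left(\left(n + g\right) - 11\right) = - 3 \left(\left(g + n\right) - 11\right) = - 3 \left(-11 + g + n\right) = 33 - 3 g - 3 n$)
$\frac{41909 - 21311}{w + j{\left(201,218 \right)}} = \frac{41909 - 21311}{43563 - 1224} = \frac{20598}{43563 - 1224} = \frac{20598}{42339} = 20598 \cdot \frac{1}{42339} = \frac{6866}{14113}$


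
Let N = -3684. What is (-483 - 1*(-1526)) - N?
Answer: 4727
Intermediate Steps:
(-483 - 1*(-1526)) - N = (-483 - 1*(-1526)) - 1*(-3684) = (-483 + 1526) + 3684 = 1043 + 3684 = 4727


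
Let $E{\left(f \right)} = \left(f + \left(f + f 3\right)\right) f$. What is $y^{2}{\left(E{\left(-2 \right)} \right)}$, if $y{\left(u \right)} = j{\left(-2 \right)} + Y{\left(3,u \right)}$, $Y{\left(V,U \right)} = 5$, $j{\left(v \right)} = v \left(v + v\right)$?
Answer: $169$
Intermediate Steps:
$j{\left(v \right)} = 2 v^{2}$ ($j{\left(v \right)} = v 2 v = 2 v^{2}$)
$E{\left(f \right)} = 5 f^{2}$ ($E{\left(f \right)} = \left(f + \left(f + 3 f\right)\right) f = \left(f + 4 f\right) f = 5 f f = 5 f^{2}$)
$y{\left(u \right)} = 13$ ($y{\left(u \right)} = 2 \left(-2\right)^{2} + 5 = 2 \cdot 4 + 5 = 8 + 5 = 13$)
$y^{2}{\left(E{\left(-2 \right)} \right)} = 13^{2} = 169$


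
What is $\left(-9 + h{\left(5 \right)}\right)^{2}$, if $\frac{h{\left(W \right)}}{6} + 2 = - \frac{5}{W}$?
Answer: $729$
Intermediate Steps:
$h{\left(W \right)} = -12 - \frac{30}{W}$ ($h{\left(W \right)} = -12 + 6 \left(- \frac{5}{W}\right) = -12 - \frac{30}{W}$)
$\left(-9 + h{\left(5 \right)}\right)^{2} = \left(-9 - \left(12 + \frac{30}{5}\right)\right)^{2} = \left(-9 - 18\right)^{2} = \left(-27\right)^{2} = 729$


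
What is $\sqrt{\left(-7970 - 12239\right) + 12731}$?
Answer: $i \sqrt{7478} \approx 86.475 i$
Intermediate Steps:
$\sqrt{\left(-7970 - 12239\right) + 12731} = \sqrt{-20209 + 12731} = \sqrt{-7478} = i \sqrt{7478}$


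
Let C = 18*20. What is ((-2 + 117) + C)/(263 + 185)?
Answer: 475/448 ≈ 1.0603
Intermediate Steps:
C = 360
((-2 + 117) + C)/(263 + 185) = ((-2 + 117) + 360)/(263 + 185) = (115 + 360)/448 = 475*(1/448) = 475/448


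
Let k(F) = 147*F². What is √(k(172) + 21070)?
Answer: 7*√89182 ≈ 2090.4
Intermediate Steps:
√(k(172) + 21070) = √(147*172² + 21070) = √(147*29584 + 21070) = √(4348848 + 21070) = √4369918 = 7*√89182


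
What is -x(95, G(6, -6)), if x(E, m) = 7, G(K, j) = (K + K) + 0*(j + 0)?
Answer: -7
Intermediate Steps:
G(K, j) = 2*K (G(K, j) = 2*K + 0*j = 2*K + 0 = 2*K)
-x(95, G(6, -6)) = -1*7 = -7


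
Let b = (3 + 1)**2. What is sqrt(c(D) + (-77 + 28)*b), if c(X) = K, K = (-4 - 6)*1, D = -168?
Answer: I*sqrt(794) ≈ 28.178*I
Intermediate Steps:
b = 16 (b = 4**2 = 16)
K = -10 (K = -10*1 = -10)
c(X) = -10
sqrt(c(D) + (-77 + 28)*b) = sqrt(-10 + (-77 + 28)*16) = sqrt(-10 - 49*16) = sqrt(-10 - 784) = sqrt(-794) = I*sqrt(794)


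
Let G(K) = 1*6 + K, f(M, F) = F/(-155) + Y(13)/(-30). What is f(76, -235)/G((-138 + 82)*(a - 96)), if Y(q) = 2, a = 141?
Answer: -337/584505 ≈ -0.00057656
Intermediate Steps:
f(M, F) = -1/15 - F/155 (f(M, F) = F/(-155) + 2/(-30) = F*(-1/155) + 2*(-1/30) = -F/155 - 1/15 = -1/15 - F/155)
G(K) = 6 + K
f(76, -235)/G((-138 + 82)*(a - 96)) = (-1/15 - 1/155*(-235))/(6 + (-138 + 82)*(141 - 96)) = (-1/15 + 47/31)/(6 - 56*45) = 674/(465*(6 - 2520)) = (674/465)/(-2514) = (674/465)*(-1/2514) = -337/584505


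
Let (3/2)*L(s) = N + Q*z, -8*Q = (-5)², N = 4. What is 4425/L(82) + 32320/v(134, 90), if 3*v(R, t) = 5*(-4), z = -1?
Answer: -74412/19 ≈ -3916.4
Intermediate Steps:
v(R, t) = -20/3 (v(R, t) = (5*(-4))/3 = (⅓)*(-20) = -20/3)
Q = -25/8 (Q = -⅛*(-5)² = -⅛*25 = -25/8 ≈ -3.1250)
L(s) = 19/4 (L(s) = 2*(4 - 25/8*(-1))/3 = 2*(4 + 25/8)/3 = (⅔)*(57/8) = 19/4)
4425/L(82) + 32320/v(134, 90) = 4425/(19/4) + 32320/(-20/3) = 4425*(4/19) + 32320*(-3/20) = 17700/19 - 4848 = -74412/19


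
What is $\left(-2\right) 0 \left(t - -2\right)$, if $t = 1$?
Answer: $0$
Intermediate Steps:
$\left(-2\right) 0 \left(t - -2\right) = \left(-2\right) 0 \left(1 - -2\right) = 0 \left(1 + 2\right) = 0 \cdot 3 = 0$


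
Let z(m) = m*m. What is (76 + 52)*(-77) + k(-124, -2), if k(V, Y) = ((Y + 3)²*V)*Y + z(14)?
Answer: -9412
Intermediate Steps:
z(m) = m²
k(V, Y) = 196 + V*Y*(3 + Y)² (k(V, Y) = ((Y + 3)²*V)*Y + 14² = ((3 + Y)²*V)*Y + 196 = (V*(3 + Y)²)*Y + 196 = V*Y*(3 + Y)² + 196 = 196 + V*Y*(3 + Y)²)
(76 + 52)*(-77) + k(-124, -2) = (76 + 52)*(-77) + (196 - 124*(-2)*(3 - 2)²) = 128*(-77) + (196 - 124*(-2)*1²) = -9856 + (196 - 124*(-2)*1) = -9856 + (196 + 248) = -9856 + 444 = -9412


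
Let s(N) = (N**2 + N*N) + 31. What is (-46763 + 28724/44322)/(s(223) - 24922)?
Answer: -1036300481/1652479287 ≈ -0.62712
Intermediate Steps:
s(N) = 31 + 2*N**2 (s(N) = (N**2 + N**2) + 31 = 2*N**2 + 31 = 31 + 2*N**2)
(-46763 + 28724/44322)/(s(223) - 24922) = (-46763 + 28724/44322)/((31 + 2*223**2) - 24922) = (-46763 + 28724*(1/44322))/((31 + 2*49729) - 24922) = (-46763 + 14362/22161)/((31 + 99458) - 24922) = -1036300481/(22161*(99489 - 24922)) = -1036300481/22161/74567 = -1036300481/22161*1/74567 = -1036300481/1652479287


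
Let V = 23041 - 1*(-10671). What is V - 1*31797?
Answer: 1915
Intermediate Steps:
V = 33712 (V = 23041 + 10671 = 33712)
V - 1*31797 = 33712 - 1*31797 = 33712 - 31797 = 1915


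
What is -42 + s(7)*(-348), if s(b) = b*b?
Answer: -17094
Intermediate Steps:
s(b) = b**2
-42 + s(7)*(-348) = -42 + 7**2*(-348) = -42 + 49*(-348) = -42 - 17052 = -17094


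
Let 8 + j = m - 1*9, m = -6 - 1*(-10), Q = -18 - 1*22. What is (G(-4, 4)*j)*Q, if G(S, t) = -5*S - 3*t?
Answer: 4160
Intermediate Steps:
Q = -40 (Q = -18 - 22 = -40)
m = 4 (m = -6 + 10 = 4)
j = -13 (j = -8 + (4 - 1*9) = -8 + (4 - 9) = -8 - 5 = -13)
(G(-4, 4)*j)*Q = ((-5*(-4) - 3*4)*(-13))*(-40) = ((20 - 12)*(-13))*(-40) = (8*(-13))*(-40) = -104*(-40) = 4160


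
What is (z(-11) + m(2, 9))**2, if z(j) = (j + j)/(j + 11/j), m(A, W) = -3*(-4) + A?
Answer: 9025/36 ≈ 250.69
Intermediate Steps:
m(A, W) = 12 + A
z(j) = 2*j/(j + 11/j) (z(j) = (2*j)/(j + 11/j) = 2*j/(j + 11/j))
(z(-11) + m(2, 9))**2 = (2*(-11)**2/(11 + (-11)**2) + (12 + 2))**2 = (2*121/(11 + 121) + 14)**2 = (2*121/132 + 14)**2 = (2*121*(1/132) + 14)**2 = (11/6 + 14)**2 = (95/6)**2 = 9025/36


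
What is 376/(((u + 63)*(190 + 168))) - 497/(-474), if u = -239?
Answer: 1946047/1866612 ≈ 1.0426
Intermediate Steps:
376/(((u + 63)*(190 + 168))) - 497/(-474) = 376/(((-239 + 63)*(190 + 168))) - 497/(-474) = 376/((-176*358)) - 497*(-1/474) = 376/(-63008) + 497/474 = 376*(-1/63008) + 497/474 = -47/7876 + 497/474 = 1946047/1866612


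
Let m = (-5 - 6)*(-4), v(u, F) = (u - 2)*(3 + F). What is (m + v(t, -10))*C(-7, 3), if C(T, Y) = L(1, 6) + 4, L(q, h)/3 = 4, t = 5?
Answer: 368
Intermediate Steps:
L(q, h) = 12 (L(q, h) = 3*4 = 12)
v(u, F) = (-2 + u)*(3 + F)
C(T, Y) = 16 (C(T, Y) = 12 + 4 = 16)
m = 44 (m = -11*(-4) = 44)
(m + v(t, -10))*C(-7, 3) = (44 + (-6 - 2*(-10) + 3*5 - 10*5))*16 = (44 + (-6 + 20 + 15 - 50))*16 = (44 - 21)*16 = 23*16 = 368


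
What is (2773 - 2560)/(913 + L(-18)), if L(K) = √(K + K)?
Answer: 194469/833605 - 1278*I/833605 ≈ 0.23329 - 0.0015331*I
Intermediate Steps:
L(K) = √2*√K (L(K) = √(2*K) = √2*√K)
(2773 - 2560)/(913 + L(-18)) = (2773 - 2560)/(913 + √2*√(-18)) = 213/(913 + √2*(3*I*√2)) = 213/(913 + 6*I) = 213*((913 - 6*I)/833605) = 213*(913 - 6*I)/833605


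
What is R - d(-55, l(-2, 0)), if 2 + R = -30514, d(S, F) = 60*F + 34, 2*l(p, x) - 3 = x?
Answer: -30640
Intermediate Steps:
l(p, x) = 3/2 + x/2
d(S, F) = 34 + 60*F
R = -30516 (R = -2 - 30514 = -30516)
R - d(-55, l(-2, 0)) = -30516 - (34 + 60*(3/2 + (½)*0)) = -30516 - (34 + 60*(3/2 + 0)) = -30516 - (34 + 60*(3/2)) = -30516 - (34 + 90) = -30516 - 1*124 = -30516 - 124 = -30640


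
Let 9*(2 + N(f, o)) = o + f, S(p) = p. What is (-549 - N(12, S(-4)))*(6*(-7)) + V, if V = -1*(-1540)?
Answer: 73654/3 ≈ 24551.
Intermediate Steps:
V = 1540
N(f, o) = -2 + f/9 + o/9 (N(f, o) = -2 + (o + f)/9 = -2 + (f + o)/9 = -2 + (f/9 + o/9) = -2 + f/9 + o/9)
(-549 - N(12, S(-4)))*(6*(-7)) + V = (-549 - (-2 + (⅑)*12 + (⅑)*(-4)))*(6*(-7)) + 1540 = (-549 - (-2 + 4/3 - 4/9))*(-42) + 1540 = (-549 - 1*(-10/9))*(-42) + 1540 = (-549 + 10/9)*(-42) + 1540 = -4931/9*(-42) + 1540 = 69034/3 + 1540 = 73654/3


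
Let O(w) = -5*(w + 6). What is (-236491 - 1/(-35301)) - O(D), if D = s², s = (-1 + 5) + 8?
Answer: -8321893040/35301 ≈ -2.3574e+5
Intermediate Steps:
s = 12 (s = 4 + 8 = 12)
D = 144 (D = 12² = 144)
O(w) = -30 - 5*w (O(w) = -5*(6 + w) = -30 - 5*w)
(-236491 - 1/(-35301)) - O(D) = (-236491 - 1/(-35301)) - (-30 - 5*144) = (-236491 - 1*(-1/35301)) - (-30 - 720) = (-236491 + 1/35301) - 1*(-750) = -8348368790/35301 + 750 = -8321893040/35301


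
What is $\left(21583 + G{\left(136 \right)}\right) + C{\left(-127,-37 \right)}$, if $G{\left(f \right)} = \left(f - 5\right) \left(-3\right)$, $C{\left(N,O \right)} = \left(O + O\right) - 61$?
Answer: $21055$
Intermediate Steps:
$C{\left(N,O \right)} = -61 + 2 O$ ($C{\left(N,O \right)} = 2 O - 61 = -61 + 2 O$)
$G{\left(f \right)} = 15 - 3 f$ ($G{\left(f \right)} = \left(-5 + f\right) \left(-3\right) = 15 - 3 f$)
$\left(21583 + G{\left(136 \right)}\right) + C{\left(-127,-37 \right)} = \left(21583 + \left(15 - 408\right)\right) + \left(-61 + 2 \left(-37\right)\right) = \left(21583 + \left(15 - 408\right)\right) - 135 = \left(21583 - 393\right) - 135 = 21190 - 135 = 21055$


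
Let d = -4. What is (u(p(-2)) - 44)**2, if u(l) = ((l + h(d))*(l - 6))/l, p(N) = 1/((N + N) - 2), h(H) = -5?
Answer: 1990921/36 ≈ 55303.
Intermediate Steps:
p(N) = 1/(-2 + 2*N) (p(N) = 1/(2*N - 2) = 1/(-2 + 2*N))
u(l) = (-6 + l)*(-5 + l)/l (u(l) = ((l - 5)*(l - 6))/l = ((-5 + l)*(-6 + l))/l = ((-6 + l)*(-5 + l))/l = (-6 + l)*(-5 + l)/l)
(u(p(-2)) - 44)**2 = ((-11 + 1/(2*(-1 - 2)) + 30/((1/(2*(-1 - 2))))) - 44)**2 = ((-11 + (1/2)/(-3) + 30/(((1/2)/(-3)))) - 44)**2 = ((-11 + (1/2)*(-1/3) + 30/(((1/2)*(-1/3)))) - 44)**2 = ((-11 - 1/6 + 30/(-1/6)) - 44)**2 = ((-11 - 1/6 + 30*(-6)) - 44)**2 = ((-11 - 1/6 - 180) - 44)**2 = (-1147/6 - 44)**2 = (-1411/6)**2 = 1990921/36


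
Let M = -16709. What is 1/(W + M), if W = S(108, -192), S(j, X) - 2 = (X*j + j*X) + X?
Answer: -1/58371 ≈ -1.7132e-5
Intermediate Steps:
S(j, X) = 2 + X + 2*X*j (S(j, X) = 2 + ((X*j + j*X) + X) = 2 + ((X*j + X*j) + X) = 2 + (2*X*j + X) = 2 + (X + 2*X*j) = 2 + X + 2*X*j)
W = -41662 (W = 2 - 192 + 2*(-192)*108 = 2 - 192 - 41472 = -41662)
1/(W + M) = 1/(-41662 - 16709) = 1/(-58371) = -1/58371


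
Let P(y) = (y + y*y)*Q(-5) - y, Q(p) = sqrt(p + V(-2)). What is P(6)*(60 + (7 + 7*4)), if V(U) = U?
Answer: -570 + 3990*I*sqrt(7) ≈ -570.0 + 10557.0*I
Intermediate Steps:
Q(p) = sqrt(-2 + p) (Q(p) = sqrt(p - 2) = sqrt(-2 + p))
P(y) = -y + I*sqrt(7)*(y + y**2) (P(y) = (y + y*y)*sqrt(-2 - 5) - y = (y + y**2)*sqrt(-7) - y = (y + y**2)*(I*sqrt(7)) - y = I*sqrt(7)*(y + y**2) - y = -y + I*sqrt(7)*(y + y**2))
P(6)*(60 + (7 + 7*4)) = (6*(-1 + I*sqrt(7) + I*6*sqrt(7)))*(60 + (7 + 7*4)) = (6*(-1 + I*sqrt(7) + 6*I*sqrt(7)))*(60 + (7 + 28)) = (6*(-1 + 7*I*sqrt(7)))*(60 + 35) = (-6 + 42*I*sqrt(7))*95 = -570 + 3990*I*sqrt(7)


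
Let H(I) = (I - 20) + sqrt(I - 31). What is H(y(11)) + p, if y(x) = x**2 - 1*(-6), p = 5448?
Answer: 5555 + 4*sqrt(6) ≈ 5564.8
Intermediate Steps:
y(x) = 6 + x**2 (y(x) = x**2 + 6 = 6 + x**2)
H(I) = -20 + I + sqrt(-31 + I) (H(I) = (-20 + I) + sqrt(-31 + I) = -20 + I + sqrt(-31 + I))
H(y(11)) + p = (-20 + (6 + 11**2) + sqrt(-31 + (6 + 11**2))) + 5448 = (-20 + (6 + 121) + sqrt(-31 + (6 + 121))) + 5448 = (-20 + 127 + sqrt(-31 + 127)) + 5448 = (-20 + 127 + sqrt(96)) + 5448 = (-20 + 127 + 4*sqrt(6)) + 5448 = (107 + 4*sqrt(6)) + 5448 = 5555 + 4*sqrt(6)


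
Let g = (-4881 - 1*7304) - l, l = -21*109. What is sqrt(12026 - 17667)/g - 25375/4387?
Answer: -25375/4387 - I*sqrt(5641)/9896 ≈ -5.7841 - 0.0075896*I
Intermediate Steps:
l = -2289
g = -9896 (g = (-4881 - 1*7304) - 1*(-2289) = (-4881 - 7304) + 2289 = -12185 + 2289 = -9896)
sqrt(12026 - 17667)/g - 25375/4387 = sqrt(12026 - 17667)/(-9896) - 25375/4387 = sqrt(-5641)*(-1/9896) - 25375*1/4387 = (I*sqrt(5641))*(-1/9896) - 25375/4387 = -I*sqrt(5641)/9896 - 25375/4387 = -25375/4387 - I*sqrt(5641)/9896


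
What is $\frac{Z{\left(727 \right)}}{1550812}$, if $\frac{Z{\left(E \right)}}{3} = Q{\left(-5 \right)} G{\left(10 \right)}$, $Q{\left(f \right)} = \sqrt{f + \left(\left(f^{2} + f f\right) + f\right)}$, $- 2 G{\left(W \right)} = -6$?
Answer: $\frac{9 \sqrt{10}}{775406} \approx 3.6704 \cdot 10^{-5}$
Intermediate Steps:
$G{\left(W \right)} = 3$ ($G{\left(W \right)} = \left(- \frac{1}{2}\right) \left(-6\right) = 3$)
$Q{\left(f \right)} = \sqrt{2 f + 2 f^{2}}$ ($Q{\left(f \right)} = \sqrt{f + \left(\left(f^{2} + f^{2}\right) + f\right)} = \sqrt{f + \left(2 f^{2} + f\right)} = \sqrt{f + \left(f + 2 f^{2}\right)} = \sqrt{2 f + 2 f^{2}}$)
$Z{\left(E \right)} = 18 \sqrt{10}$ ($Z{\left(E \right)} = 3 \sqrt{2} \sqrt{- 5 \left(1 - 5\right)} 3 = 3 \sqrt{2} \sqrt{\left(-5\right) \left(-4\right)} 3 = 3 \sqrt{2} \sqrt{20} \cdot 3 = 3 \sqrt{2} \cdot 2 \sqrt{5} \cdot 3 = 3 \cdot 2 \sqrt{10} \cdot 3 = 3 \cdot 6 \sqrt{10} = 18 \sqrt{10}$)
$\frac{Z{\left(727 \right)}}{1550812} = \frac{18 \sqrt{10}}{1550812} = 18 \sqrt{10} \cdot \frac{1}{1550812} = \frac{9 \sqrt{10}}{775406}$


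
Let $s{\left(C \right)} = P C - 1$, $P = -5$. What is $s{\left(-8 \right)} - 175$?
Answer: $-136$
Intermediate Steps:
$s{\left(C \right)} = -1 - 5 C$ ($s{\left(C \right)} = - 5 C - 1 = -1 - 5 C$)
$s{\left(-8 \right)} - 175 = \left(-1 - -40\right) - 175 = \left(-1 + 40\right) - 175 = 39 - 175 = -136$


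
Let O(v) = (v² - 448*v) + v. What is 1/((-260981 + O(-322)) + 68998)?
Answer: 1/55635 ≈ 1.7974e-5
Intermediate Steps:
O(v) = v² - 447*v
1/((-260981 + O(-322)) + 68998) = 1/((-260981 - 322*(-447 - 322)) + 68998) = 1/((-260981 - 322*(-769)) + 68998) = 1/((-260981 + 247618) + 68998) = 1/(-13363 + 68998) = 1/55635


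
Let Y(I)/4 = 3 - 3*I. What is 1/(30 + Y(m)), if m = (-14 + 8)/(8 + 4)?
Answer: 1/48 ≈ 0.020833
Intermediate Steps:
m = -1/2 (m = -6/12 = -6*1/12 = -1/2 ≈ -0.50000)
Y(I) = 12 - 12*I (Y(I) = 4*(3 - 3*I) = 12 - 12*I)
1/(30 + Y(m)) = 1/(30 + (12 - 12*(-1/2))) = 1/(30 + (12 + 6)) = 1/(30 + 18) = 1/48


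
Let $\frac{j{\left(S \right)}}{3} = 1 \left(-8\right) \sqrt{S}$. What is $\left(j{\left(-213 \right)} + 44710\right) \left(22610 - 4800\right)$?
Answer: $796285100 - 427440 i \sqrt{213} \approx 7.9628 \cdot 10^{8} - 6.2383 \cdot 10^{6} i$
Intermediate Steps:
$j{\left(S \right)} = - 24 \sqrt{S}$ ($j{\left(S \right)} = 3 \cdot 1 \left(-8\right) \sqrt{S} = 3 \left(- 8 \sqrt{S}\right) = - 24 \sqrt{S}$)
$\left(j{\left(-213 \right)} + 44710\right) \left(22610 - 4800\right) = \left(- 24 \sqrt{-213} + 44710\right) \left(22610 - 4800\right) = \left(- 24 i \sqrt{213} + 44710\right) 17810 = \left(44710 - 24 i \sqrt{213}\right) 17810 = 796285100 - 427440 i \sqrt{213}$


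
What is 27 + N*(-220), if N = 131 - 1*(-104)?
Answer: -51673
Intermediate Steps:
N = 235 (N = 131 + 104 = 235)
27 + N*(-220) = 27 + 235*(-220) = 27 - 51700 = -51673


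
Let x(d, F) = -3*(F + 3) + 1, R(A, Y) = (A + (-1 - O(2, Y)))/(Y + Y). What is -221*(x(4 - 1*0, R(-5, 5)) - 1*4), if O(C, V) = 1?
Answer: 21879/10 ≈ 2187.9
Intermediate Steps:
R(A, Y) = (-2 + A)/(2*Y) (R(A, Y) = (A + (-1 - 1*1))/(Y + Y) = (A + (-1 - 1))/((2*Y)) = (A - 2)*(1/(2*Y)) = (-2 + A)*(1/(2*Y)) = (-2 + A)/(2*Y))
x(d, F) = -8 - 3*F (x(d, F) = -3*(3 + F) + 1 = (-9 - 3*F) + 1 = -8 - 3*F)
-221*(x(4 - 1*0, R(-5, 5)) - 1*4) = -221*((-8 - 3*(-2 - 5)/(2*5)) - 1*4) = -221*((-8 - 3*(-7)/(2*5)) - 4) = -221*((-8 - 3*(-7/10)) - 4) = -221*((-8 + 21/10) - 4) = -221*(-59/10 - 4) = -221*(-99/10) = 21879/10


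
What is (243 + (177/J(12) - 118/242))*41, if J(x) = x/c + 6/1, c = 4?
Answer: 3902011/363 ≈ 10749.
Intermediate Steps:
J(x) = 6 + x/4 (J(x) = x/4 + 6/1 = x*(1/4) + 6*1 = x/4 + 6 = 6 + x/4)
(243 + (177/J(12) - 118/242))*41 = (243 + (177/(6 + (1/4)*12) - 118/242))*41 = (243 + (177/(6 + 3) - 118*1/242))*41 = (243 + (177/9 - 59/121))*41 = (243 + (177*(1/9) - 59/121))*41 = (243 + (59/3 - 59/121))*41 = (243 + 6962/363)*41 = (95171/363)*41 = 3902011/363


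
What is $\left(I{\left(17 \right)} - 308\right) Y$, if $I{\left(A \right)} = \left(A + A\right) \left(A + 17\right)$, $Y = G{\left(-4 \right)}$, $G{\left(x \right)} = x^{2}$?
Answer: $13568$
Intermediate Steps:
$Y = 16$ ($Y = \left(-4\right)^{2} = 16$)
$I{\left(A \right)} = 2 A \left(17 + A\right)$
$\left(I{\left(17 \right)} - 308\right) Y = \left(2 \cdot 17 \left(17 + 17\right) - 308\right) 16 = \left(2 \cdot 17 \cdot 34 - 308\right) 16 = \left(1156 - 308\right) 16 = 848 \cdot 16 = 13568$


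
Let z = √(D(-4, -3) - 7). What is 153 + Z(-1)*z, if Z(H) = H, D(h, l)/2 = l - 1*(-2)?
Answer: 153 - 3*I ≈ 153.0 - 3.0*I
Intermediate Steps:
D(h, l) = 4 + 2*l (D(h, l) = 2*(l - 1*(-2)) = 2*(l + 2) = 2*(2 + l) = 4 + 2*l)
z = 3*I (z = √((4 + 2*(-3)) - 7) = √((4 - 6) - 7) = √(-2 - 7) = √(-9) = 3*I ≈ 3.0*I)
153 + Z(-1)*z = 153 - 3*I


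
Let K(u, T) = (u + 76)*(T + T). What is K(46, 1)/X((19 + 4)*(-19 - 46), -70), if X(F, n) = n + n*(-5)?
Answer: 61/70 ≈ 0.87143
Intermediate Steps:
X(F, n) = -4*n (X(F, n) = n - 5*n = -4*n)
K(u, T) = 2*T*(76 + u) (K(u, T) = (76 + u)*(2*T) = 2*T*(76 + u))
K(46, 1)/X((19 + 4)*(-19 - 46), -70) = (2*1*(76 + 46))/((-4*(-70))) = (2*1*122)/280 = 244*(1/280) = 61/70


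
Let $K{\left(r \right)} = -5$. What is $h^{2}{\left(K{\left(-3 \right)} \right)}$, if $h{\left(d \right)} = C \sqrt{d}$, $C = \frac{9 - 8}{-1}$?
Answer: $-5$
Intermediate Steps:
$C = -1$ ($C = \left(9 - 8\right) \left(-1\right) = 1 \left(-1\right) = -1$)
$h{\left(d \right)} = - \sqrt{d}$
$h^{2}{\left(K{\left(-3 \right)} \right)} = \left(- \sqrt{-5}\right)^{2} = \left(- i \sqrt{5}\right)^{2} = -5$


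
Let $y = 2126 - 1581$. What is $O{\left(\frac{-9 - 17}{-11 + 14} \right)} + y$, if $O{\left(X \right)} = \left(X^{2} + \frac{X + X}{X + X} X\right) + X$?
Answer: $\frac{5425}{9} \approx 602.78$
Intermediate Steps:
$y = 545$ ($y = 2126 - 1581 = 545$)
$O{\left(X \right)} = X^{2} + 2 X$ ($O{\left(X \right)} = \left(X^{2} + \frac{2 X}{2 X} X\right) + X = \left(X^{2} + 2 X \frac{1}{2 X} X\right) + X = \left(X^{2} + 1 X\right) + X = \left(X^{2} + X\right) + X = \left(X + X^{2}\right) + X = X^{2} + 2 X$)
$O{\left(\frac{-9 - 17}{-11 + 14} \right)} + y = \frac{-9 - 17}{-11 + 14} \left(2 + \frac{-9 - 17}{-11 + 14}\right) + 545 = - \frac{26}{3} \left(2 - \frac{26}{3}\right) + 545 = \left(-26\right) \frac{1}{3} \left(2 - \frac{26}{3}\right) + 545 = - \frac{26 \left(2 - \frac{26}{3}\right)}{3} + 545 = \left(- \frac{26}{3}\right) \left(- \frac{20}{3}\right) + 545 = \frac{520}{9} + 545 = \frac{5425}{9}$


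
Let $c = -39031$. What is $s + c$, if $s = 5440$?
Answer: $-33591$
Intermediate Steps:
$s + c = 5440 - 39031 = -33591$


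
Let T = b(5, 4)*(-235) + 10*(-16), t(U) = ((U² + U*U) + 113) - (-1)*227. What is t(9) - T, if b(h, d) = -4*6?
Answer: -4978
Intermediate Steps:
t(U) = 340 + 2*U² (t(U) = ((U² + U²) + 113) - 1*(-227) = (2*U² + 113) + 227 = (113 + 2*U²) + 227 = 340 + 2*U²)
b(h, d) = -24
T = 5480 (T = -24*(-235) + 10*(-16) = 5640 - 160 = 5480)
t(9) - T = (340 + 2*9²) - 1*5480 = (340 + 2*81) - 5480 = (340 + 162) - 5480 = 502 - 5480 = -4978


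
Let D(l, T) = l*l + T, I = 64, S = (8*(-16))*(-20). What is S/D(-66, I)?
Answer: 128/221 ≈ 0.57919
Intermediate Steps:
S = 2560 (S = -128*(-20) = 2560)
D(l, T) = T + l**2 (D(l, T) = l**2 + T = T + l**2)
S/D(-66, I) = 2560/(64 + (-66)**2) = 2560/(64 + 4356) = 2560/4420 = 2560*(1/4420) = 128/221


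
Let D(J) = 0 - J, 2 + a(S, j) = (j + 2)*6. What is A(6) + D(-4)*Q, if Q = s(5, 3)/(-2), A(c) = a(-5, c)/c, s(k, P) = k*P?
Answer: -67/3 ≈ -22.333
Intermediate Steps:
s(k, P) = P*k
a(S, j) = 10 + 6*j (a(S, j) = -2 + (j + 2)*6 = -2 + (2 + j)*6 = -2 + (12 + 6*j) = 10 + 6*j)
D(J) = -J
A(c) = (10 + 6*c)/c
Q = -15/2 (Q = (3*5)/(-2) = 15*(-½) = -15/2 ≈ -7.5000)
A(6) + D(-4)*Q = (6 + 10/6) - 1*(-4)*(-15/2) = (6 + 10*(⅙)) + 4*(-15/2) = (6 + 5/3) - 30 = 23/3 - 30 = -67/3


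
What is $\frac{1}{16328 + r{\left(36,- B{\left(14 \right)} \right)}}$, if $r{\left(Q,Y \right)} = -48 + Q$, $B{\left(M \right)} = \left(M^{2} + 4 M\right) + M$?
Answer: $\frac{1}{16316} \approx 6.129 \cdot 10^{-5}$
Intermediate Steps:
$B{\left(M \right)} = M^{2} + 5 M$
$\frac{1}{16328 + r{\left(36,- B{\left(14 \right)} \right)}} = \frac{1}{16328 + \left(-48 + 36\right)} = \frac{1}{16328 - 12} = \frac{1}{16316}$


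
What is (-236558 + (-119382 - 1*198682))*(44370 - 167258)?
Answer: 68156388336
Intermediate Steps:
(-236558 + (-119382 - 1*198682))*(44370 - 167258) = (-236558 + (-119382 - 198682))*(-122888) = (-236558 - 318064)*(-122888) = -554622*(-122888) = 68156388336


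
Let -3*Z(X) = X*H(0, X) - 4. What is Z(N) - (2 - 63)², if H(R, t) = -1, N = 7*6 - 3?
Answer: -11120/3 ≈ -3706.7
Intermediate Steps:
N = 39 (N = 42 - 3 = 39)
Z(X) = 4/3 + X/3 (Z(X) = -(X*(-1) - 4)/3 = -(-X - 4)/3 = -(-4 - X)/3 = 4/3 + X/3)
Z(N) - (2 - 63)² = (4/3 + (⅓)*39) - (2 - 63)² = (4/3 + 13) - 1*(-61)² = 43/3 - 1*3721 = 43/3 - 3721 = -11120/3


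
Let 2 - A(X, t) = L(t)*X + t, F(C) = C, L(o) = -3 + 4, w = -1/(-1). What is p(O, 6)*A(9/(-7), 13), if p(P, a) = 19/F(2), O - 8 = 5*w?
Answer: -646/7 ≈ -92.286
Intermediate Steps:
w = 1 (w = -1*(-1) = 1)
L(o) = 1
A(X, t) = 2 - X - t (A(X, t) = 2 - (1*X + t) = 2 - (X + t) = 2 + (-X - t) = 2 - X - t)
O = 13 (O = 8 + 5*1 = 8 + 5 = 13)
p(P, a) = 19/2
p(O, 6)*A(9/(-7), 13) = 19*(2 - 9/(-7) - 1*13)/2 = 19*(2 - 9*(-1)/7 - 13)/2 = 19*(2 - 1*(-9/7) - 13)/2 = 19*(2 + 9/7 - 13)/2 = (19/2)*(-68/7) = -646/7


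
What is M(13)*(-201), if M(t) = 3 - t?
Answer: 2010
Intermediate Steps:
M(13)*(-201) = (3 - 1*13)*(-201) = (3 - 13)*(-201) = -10*(-201) = 2010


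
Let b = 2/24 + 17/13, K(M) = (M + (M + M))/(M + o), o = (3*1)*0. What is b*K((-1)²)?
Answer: 217/52 ≈ 4.1731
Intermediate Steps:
o = 0 (o = 3*0 = 0)
K(M) = 3 (K(M) = (M + (M + M))/(M + 0) = (M + 2*M)/M = (3*M)/M = 3)
b = 217/156 (b = 2*(1/24) + 17*(1/13) = 1/12 + 17/13 = 217/156 ≈ 1.3910)
b*K((-1)²) = (217/156)*3 = 217/52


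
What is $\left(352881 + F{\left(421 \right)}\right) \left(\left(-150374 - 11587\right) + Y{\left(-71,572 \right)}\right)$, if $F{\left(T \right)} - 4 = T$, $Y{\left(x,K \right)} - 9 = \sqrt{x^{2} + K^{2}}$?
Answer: $-57218613312 + 1766530 \sqrt{13289} \approx -5.7015 \cdot 10^{10}$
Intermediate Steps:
$Y{\left(x,K \right)} = 9 + \sqrt{K^{2} + x^{2}}$ ($Y{\left(x,K \right)} = 9 + \sqrt{x^{2} + K^{2}} = 9 + \sqrt{K^{2} + x^{2}}$)
$F{\left(T \right)} = 4 + T$
$\left(352881 + F{\left(421 \right)}\right) \left(\left(-150374 - 11587\right) + Y{\left(-71,572 \right)}\right) = \left(352881 + \left(4 + 421\right)\right) \left(\left(-150374 - 11587\right) + \left(9 + \sqrt{572^{2} + \left(-71\right)^{2}}\right)\right) = \left(352881 + 425\right) \left(-161961 + \left(9 + \sqrt{327184 + 5041}\right)\right) = 353306 \left(-161961 + \left(9 + \sqrt{332225}\right)\right) = 353306 \left(-161961 + \left(9 + 5 \sqrt{13289}\right)\right) = 353306 \left(-161952 + 5 \sqrt{13289}\right) = -57218613312 + 1766530 \sqrt{13289}$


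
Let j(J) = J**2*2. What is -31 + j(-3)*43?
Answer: 743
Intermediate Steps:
j(J) = 2*J**2
-31 + j(-3)*43 = -31 + (2*(-3)**2)*43 = -31 + (2*9)*43 = -31 + 18*43 = -31 + 774 = 743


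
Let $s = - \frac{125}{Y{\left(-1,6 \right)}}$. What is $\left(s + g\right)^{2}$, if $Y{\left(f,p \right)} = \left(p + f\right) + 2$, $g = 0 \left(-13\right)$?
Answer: $\frac{15625}{49} \approx 318.88$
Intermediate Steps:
$g = 0$
$Y{\left(f,p \right)} = 2 + f + p$ ($Y{\left(f,p \right)} = \left(f + p\right) + 2 = 2 + f + p$)
$s = - \frac{125}{7}$ ($s = - \frac{125}{2 - 1 + 6} = - \frac{125}{7} \approx -17.857$)
$\left(s + g\right)^{2} = \left(- \frac{125}{7} + 0\right)^{2} = \left(- \frac{125}{7}\right)^{2} = \frac{15625}{49}$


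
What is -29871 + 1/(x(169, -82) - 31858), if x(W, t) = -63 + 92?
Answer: -950764060/31829 ≈ -29871.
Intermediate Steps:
x(W, t) = 29
-29871 + 1/(x(169, -82) - 31858) = -29871 + 1/(29 - 31858) = -29871 + 1/(-31829) = -29871 - 1/31829 = -950764060/31829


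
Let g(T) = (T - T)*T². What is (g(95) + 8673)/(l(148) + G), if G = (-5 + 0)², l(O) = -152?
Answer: -8673/127 ≈ -68.291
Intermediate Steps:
g(T) = 0 (g(T) = 0*T² = 0)
G = 25 (G = (-5)² = 25)
(g(95) + 8673)/(l(148) + G) = (0 + 8673)/(-152 + 25) = 8673/(-127) = 8673*(-1/127) = -8673/127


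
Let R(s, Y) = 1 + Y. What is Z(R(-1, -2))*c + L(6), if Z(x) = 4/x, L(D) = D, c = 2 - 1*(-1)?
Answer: -6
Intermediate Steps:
c = 3 (c = 2 + 1 = 3)
Z(R(-1, -2))*c + L(6) = (4/(1 - 2))*3 + 6 = (4/(-1))*3 + 6 = (4*(-1))*3 + 6 = -4*3 + 6 = -12 + 6 = -6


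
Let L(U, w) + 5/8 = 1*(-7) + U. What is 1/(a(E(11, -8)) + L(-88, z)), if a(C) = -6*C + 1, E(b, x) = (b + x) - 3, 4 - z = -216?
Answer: -8/757 ≈ -0.010568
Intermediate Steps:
z = 220 (z = 4 - 1*(-216) = 4 + 216 = 220)
L(U, w) = -61/8 + U (L(U, w) = -5/8 + (1*(-7) + U) = -5/8 + (-7 + U) = -61/8 + U)
E(b, x) = -3 + b + x
a(C) = 1 - 6*C
1/(a(E(11, -8)) + L(-88, z)) = 1/((1 - 6*(-3 + 11 - 8)) + (-61/8 - 88)) = 1/((1 - 6*0) - 765/8) = 1/((1 + 0) - 765/8) = 1/(1 - 765/8) = 1/(-757/8) = -8/757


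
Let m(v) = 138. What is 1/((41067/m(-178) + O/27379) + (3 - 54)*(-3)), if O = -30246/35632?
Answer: 11219038072/5055151872135 ≈ 0.0022193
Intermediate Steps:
O = -15123/17816 (O = -30246*1/35632 = -15123/17816 ≈ -0.84884)
1/((41067/m(-178) + O/27379) + (3 - 54)*(-3)) = 1/((41067/138 - 15123/17816/27379) + (3 - 54)*(-3)) = 1/((41067*(1/138) - 15123/17816*1/27379) - 51*(-3)) = 1/((13689/46 - 15123/487784264) + 153) = 1/(3338639047119/11219038072 + 153) = 1/(5055151872135/11219038072) = 11219038072/5055151872135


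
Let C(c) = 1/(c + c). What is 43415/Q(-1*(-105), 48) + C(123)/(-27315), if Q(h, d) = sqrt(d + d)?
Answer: -1/6719490 + 43415*sqrt(6)/24 ≈ 4431.0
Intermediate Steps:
C(c) = 1/(2*c)
Q(h, d) = sqrt(2)*sqrt(d) (Q(h, d) = sqrt(2*d) = sqrt(2)*sqrt(d))
43415/Q(-1*(-105), 48) + C(123)/(-27315) = 43415/((sqrt(2)*sqrt(48))) + ((1/2)/123)/(-27315) = 43415/((sqrt(2)*(4*sqrt(3)))) + ((1/2)*(1/123))*(-1/27315) = 43415/((4*sqrt(6))) + (1/246)*(-1/27315) = 43415*(sqrt(6)/24) - 1/6719490 = 43415*sqrt(6)/24 - 1/6719490 = -1/6719490 + 43415*sqrt(6)/24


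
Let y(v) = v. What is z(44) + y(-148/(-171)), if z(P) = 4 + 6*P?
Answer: 45976/171 ≈ 268.87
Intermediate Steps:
z(44) + y(-148/(-171)) = (4 + 6*44) - 148/(-171) = (4 + 264) - 148*(-1/171) = 268 + 148/171 = 45976/171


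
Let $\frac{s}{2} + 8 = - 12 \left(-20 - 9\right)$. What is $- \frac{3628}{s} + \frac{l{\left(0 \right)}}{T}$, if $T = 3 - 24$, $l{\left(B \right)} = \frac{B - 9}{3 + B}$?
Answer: $- \frac{6179}{1190} \approx -5.1924$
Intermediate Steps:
$s = 680$ ($s = -16 + 2 \left(- 12 \left(-20 - 9\right)\right) = -16 + 2 \left(\left(-12\right) \left(-29\right)\right) = -16 + 2 \cdot 348 = -16 + 696 = 680$)
$l{\left(B \right)} = \frac{-9 + B}{3 + B}$
$T = -21$ ($T = 3 - 24 = -21$)
$- \frac{3628}{s} + \frac{l{\left(0 \right)}}{T} = - \frac{3628}{680} + \frac{\frac{1}{3 + 0} \left(-9 + 0\right)}{-21} = \left(-3628\right) \frac{1}{680} + \frac{1}{3} \left(-9\right) \left(- \frac{1}{21}\right) = - \frac{907}{170} + \frac{1}{3} \left(-9\right) \left(- \frac{1}{21}\right) = - \frac{907}{170} - - \frac{1}{7} = - \frac{907}{170} + \frac{1}{7} = - \frac{6179}{1190}$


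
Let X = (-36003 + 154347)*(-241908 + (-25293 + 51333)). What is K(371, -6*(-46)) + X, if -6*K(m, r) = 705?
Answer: -51093365419/2 ≈ -2.5547e+10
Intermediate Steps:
K(m, r) = -235/2 (K(m, r) = -⅙*705 = -235/2)
X = -25546682592 (X = 118344*(-241908 + 26040) = 118344*(-215868) = -25546682592)
K(371, -6*(-46)) + X = -235/2 - 25546682592 = -51093365419/2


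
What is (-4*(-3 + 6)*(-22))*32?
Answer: 8448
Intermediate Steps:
(-4*(-3 + 6)*(-22))*32 = (-4*3*(-22))*32 = -12*(-22)*32 = 264*32 = 8448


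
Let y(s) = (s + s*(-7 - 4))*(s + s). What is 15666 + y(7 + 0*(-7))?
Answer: 14686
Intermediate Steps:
y(s) = -20*s² (y(s) = (s + s*(-11))*(2*s) = (s - 11*s)*(2*s) = (-10*s)*(2*s) = -20*s²)
15666 + y(7 + 0*(-7)) = 15666 - 20*(7 + 0*(-7))² = 15666 - 20*(7 + 0)² = 15666 - 20*7² = 15666 - 20*49 = 15666 - 980 = 14686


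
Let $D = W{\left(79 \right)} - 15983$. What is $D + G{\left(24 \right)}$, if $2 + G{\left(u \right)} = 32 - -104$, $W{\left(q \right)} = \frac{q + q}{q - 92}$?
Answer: $- \frac{206195}{13} \approx -15861.0$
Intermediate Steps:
$W{\left(q \right)} = \frac{2 q}{-92 + q}$
$G{\left(u \right)} = 134$ ($G{\left(u \right)} = -2 + \left(32 - -104\right) = -2 + \left(32 + 104\right) = -2 + 136 = 134$)
$D = - \frac{207937}{13}$ ($D = 2 \cdot 79 \frac{1}{-92 + 79} - 15983 = 2 \cdot 79 \frac{1}{-13} - 15983 = 2 \cdot 79 \left(- \frac{1}{13}\right) - 15983 = - \frac{158}{13} - 15983 = - \frac{207937}{13} \approx -15995.0$)
$D + G{\left(24 \right)} = - \frac{207937}{13} + 134 = - \frac{206195}{13}$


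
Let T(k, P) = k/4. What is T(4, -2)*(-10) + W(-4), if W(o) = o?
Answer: -14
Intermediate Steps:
T(k, P) = k/4 (T(k, P) = k*(¼) = k/4)
T(4, -2)*(-10) + W(-4) = ((¼)*4)*(-10) - 4 = 1*(-10) - 4 = -10 - 4 = -14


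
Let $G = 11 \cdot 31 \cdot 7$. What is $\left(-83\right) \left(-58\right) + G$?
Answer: $7201$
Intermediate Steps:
$G = 2387$ ($G = 341 \cdot 7 = 2387$)
$\left(-83\right) \left(-58\right) + G = \left(-83\right) \left(-58\right) + 2387 = 4814 + 2387 = 7201$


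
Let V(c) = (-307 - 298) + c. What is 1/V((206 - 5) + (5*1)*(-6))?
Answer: -1/434 ≈ -0.0023041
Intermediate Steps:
V(c) = -605 + c
1/V((206 - 5) + (5*1)*(-6)) = 1/(-605 + ((206 - 5) + (5*1)*(-6))) = 1/(-605 + (201 + 5*(-6))) = 1/(-605 + (201 - 30)) = 1/(-605 + 171) = 1/(-434) = -1/434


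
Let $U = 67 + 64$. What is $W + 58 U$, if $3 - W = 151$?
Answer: $7450$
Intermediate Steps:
$W = -148$ ($W = 3 - 151 = -148$)
$U = 131$
$W + 58 U = -148 + 58 \cdot 131 = -148 + 7598 = 7450$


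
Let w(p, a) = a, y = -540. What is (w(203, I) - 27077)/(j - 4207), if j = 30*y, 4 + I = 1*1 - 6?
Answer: 27086/20407 ≈ 1.3273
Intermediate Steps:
I = -9 (I = -4 + (1*1 - 6) = -4 + (1 - 6) = -4 - 5 = -9)
j = -16200 (j = 30*(-540) = -16200)
(w(203, I) - 27077)/(j - 4207) = (-9 - 27077)/(-16200 - 4207) = -27086/(-20407) = -27086*(-1/20407) = 27086/20407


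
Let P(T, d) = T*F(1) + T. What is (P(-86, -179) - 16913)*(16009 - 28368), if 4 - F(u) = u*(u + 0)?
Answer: 213279263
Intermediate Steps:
F(u) = 4 - u**2 (F(u) = 4 - u*(u + 0) = 4 - u*u = 4 - u**2)
P(T, d) = 4*T (P(T, d) = T*(4 - 1*1**2) + T = T*(4 - 1*1) + T = T*(4 - 1) + T = T*3 + T = 3*T + T = 4*T)
(P(-86, -179) - 16913)*(16009 - 28368) = (4*(-86) - 16913)*(16009 - 28368) = (-344 - 16913)*(-12359) = -17257*(-12359) = 213279263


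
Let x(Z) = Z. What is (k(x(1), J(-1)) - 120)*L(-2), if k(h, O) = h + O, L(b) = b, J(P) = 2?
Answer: 234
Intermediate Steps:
k(h, O) = O + h
(k(x(1), J(-1)) - 120)*L(-2) = ((2 + 1) - 120)*(-2) = (3 - 120)*(-2) = -117*(-2) = 234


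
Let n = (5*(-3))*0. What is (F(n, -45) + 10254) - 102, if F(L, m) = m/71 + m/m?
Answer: 720818/71 ≈ 10152.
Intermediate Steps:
n = 0 (n = -15*0 = 0)
F(L, m) = 1 + m/71 (F(L, m) = m*(1/71) + 1 = m/71 + 1 = 1 + m/71)
(F(n, -45) + 10254) - 102 = ((1 + (1/71)*(-45)) + 10254) - 102 = ((1 - 45/71) + 10254) - 102 = (26/71 + 10254) - 102 = 728060/71 - 102 = 720818/71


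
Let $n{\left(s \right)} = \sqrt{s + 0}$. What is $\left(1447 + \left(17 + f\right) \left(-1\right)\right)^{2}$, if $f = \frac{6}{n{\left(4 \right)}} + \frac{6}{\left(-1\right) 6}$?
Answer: $2039184$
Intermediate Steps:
$n{\left(s \right)} = \sqrt{s}$
$f = 2$ ($f = \frac{6}{\sqrt{4}} + \frac{6}{\left(-1\right) 6} = \frac{6}{2} + \frac{6}{-6} = 6 \cdot \frac{1}{2} + 6 \left(- \frac{1}{6}\right) = 3 - 1 = 2$)
$\left(1447 + \left(17 + f\right) \left(-1\right)\right)^{2} = \left(1447 + \left(17 + 2\right) \left(-1\right)\right)^{2} = \left(1447 + 19 \left(-1\right)\right)^{2} = \left(1447 - 19\right)^{2} = 1428^{2} = 2039184$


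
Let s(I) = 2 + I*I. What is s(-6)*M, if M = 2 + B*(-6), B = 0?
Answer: 76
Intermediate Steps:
s(I) = 2 + I**2
M = 2 (M = 2 + 0*(-6) = 2 + 0 = 2)
s(-6)*M = (2 + (-6)**2)*2 = (2 + 36)*2 = 38*2 = 76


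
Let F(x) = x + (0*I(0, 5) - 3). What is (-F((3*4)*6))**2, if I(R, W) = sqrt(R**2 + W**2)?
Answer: 4761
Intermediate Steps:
F(x) = -3 + x (F(x) = x + (0*sqrt(0**2 + 5**2) - 3) = x + (0*sqrt(0 + 25) - 3) = x + (0*sqrt(25) - 3) = x + (0*5 - 3) = x + (0 - 3) = x - 3 = -3 + x)
(-F((3*4)*6))**2 = (-(-3 + (3*4)*6))**2 = (-(-3 + 12*6))**2 = (-(-3 + 72))**2 = (-1*69)**2 = (-69)**2 = 4761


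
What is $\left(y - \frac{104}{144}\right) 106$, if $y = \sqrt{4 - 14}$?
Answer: $- \frac{689}{9} + 106 i \sqrt{10} \approx -76.556 + 335.2 i$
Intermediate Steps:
$y = i \sqrt{10}$ ($y = \sqrt{-10} = i \sqrt{10} \approx 3.1623 i$)
$\left(y - \frac{104}{144}\right) 106 = \left(i \sqrt{10} - \frac{104}{144}\right) 106 = \left(i \sqrt{10} - \frac{13}{18}\right) 106 = \left(- \frac{13}{18} + i \sqrt{10}\right) 106 = - \frac{689}{9} + 106 i \sqrt{10}$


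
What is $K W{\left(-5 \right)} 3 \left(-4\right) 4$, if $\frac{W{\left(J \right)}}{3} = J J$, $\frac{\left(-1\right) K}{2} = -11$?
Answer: $-79200$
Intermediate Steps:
$K = 22$ ($K = \left(-2\right) \left(-11\right) = 22$)
$W{\left(J \right)} = 3 J^{2}$ ($W{\left(J \right)} = 3 J J = 3 J^{2}$)
$K W{\left(-5 \right)} 3 \left(-4\right) 4 = 22 \cdot 3 \left(-5\right)^{2} \cdot 3 \left(-4\right) 4 = 22 \cdot 3 \cdot 25 \left(\left(-12\right) 4\right) = 22 \cdot 75 \left(-48\right) = 22 \left(-3600\right) = -79200$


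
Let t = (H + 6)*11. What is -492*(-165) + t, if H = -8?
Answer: 81158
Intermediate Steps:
t = -22 (t = (-8 + 6)*11 = -2*11 = -22)
-492*(-165) + t = -492*(-165) - 22 = 81180 - 22 = 81158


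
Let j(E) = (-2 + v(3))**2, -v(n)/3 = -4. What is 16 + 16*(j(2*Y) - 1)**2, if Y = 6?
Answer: 156832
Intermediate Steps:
v(n) = 12 (v(n) = -3*(-4) = 12)
j(E) = 100 (j(E) = (-2 + 12)**2 = 10**2 = 100)
16 + 16*(j(2*Y) - 1)**2 = 16 + 16*(100 - 1)**2 = 16 + 16*99**2 = 16 + 16*9801 = 16 + 156816 = 156832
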